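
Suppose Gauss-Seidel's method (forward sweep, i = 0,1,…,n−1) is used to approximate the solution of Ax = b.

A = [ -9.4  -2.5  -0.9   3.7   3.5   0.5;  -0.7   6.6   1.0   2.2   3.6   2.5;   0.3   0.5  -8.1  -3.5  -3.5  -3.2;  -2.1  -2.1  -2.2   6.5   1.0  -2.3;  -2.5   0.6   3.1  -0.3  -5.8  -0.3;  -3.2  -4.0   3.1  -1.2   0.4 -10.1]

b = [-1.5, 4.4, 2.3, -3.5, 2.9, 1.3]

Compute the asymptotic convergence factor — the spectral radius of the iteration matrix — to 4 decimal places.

0.6693

A = D + L + U where D = diag(-9.4, 6.6, -8.1, 6.5, -5.8, -10.1).
T_GS = -(D+L)⁻¹U: row 0 first, T[0,2] = -(-0.9)/(-9.4) = -0.0957; later rows by forward substitution.
  T[0,:] = [+0.0000  -0.2660  -0.0957  +0.3936  +0.3723  +0.0532]
  T[1,:] = [+0.0000  -0.0282  -0.1617  -0.2916  -0.5060  -0.3731]
  T[2,:] = [+0.0000  -0.0116  -0.0135  -0.4355  -0.4495  -0.4161]
  T[3,:] = [+0.0000  -0.0990  -0.0877  -0.1144  -0.3492  +0.1096]
  T[4,:] = [+0.0000  +0.1106  +0.0219  -0.4267  -0.4350  -0.3413]
  T[5,:] = [+0.0000  +0.1080  +0.1015  -0.1462  -0.0313  -0.0233]
|eigenvalues of T|: 0.6693, 0.2442, 0.2442, 0.0462, 0.0238, 0.0000.
spectral radius ρ = 0.6693; 0.6693 < 1 ⇒ converges.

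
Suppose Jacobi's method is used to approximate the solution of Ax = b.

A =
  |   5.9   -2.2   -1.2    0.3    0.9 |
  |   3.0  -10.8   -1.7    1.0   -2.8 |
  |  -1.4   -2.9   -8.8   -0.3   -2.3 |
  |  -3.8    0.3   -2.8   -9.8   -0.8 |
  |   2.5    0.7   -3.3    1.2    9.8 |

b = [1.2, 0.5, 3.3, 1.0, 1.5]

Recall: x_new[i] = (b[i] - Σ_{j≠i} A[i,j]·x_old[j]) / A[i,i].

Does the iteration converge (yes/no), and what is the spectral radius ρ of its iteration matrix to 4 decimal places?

yes, ρ = 0.5026

A = D + L + U where D = diag(5.9, -10.8, -8.8, -9.8, 9.8).
T_J = -D⁻¹(L+U): T[4,3] = -(1.2)/(9.8) = -0.1224; T[4,4] = 0.
  T[0,:] = [+0.0000 +0.3729 +0.2034 -0.0508 -0.1525]
  T[1,:] = [+0.2778 +0.0000 -0.1574 +0.0926 -0.2593]
  T[2,:] = [-0.1591 -0.3295 +0.0000 -0.0341 -0.2614]
  T[3,:] = [-0.3878 +0.0306 -0.2857 +0.0000 -0.0816]
  T[4,:] = [-0.2551 -0.0714 +0.3367 -0.1224 +0.0000]
|eigenvalues of T|: 0.5026, 0.2874, 0.2619, 0.2619, 0.0480.
ρ = 0.5026; 0.5026 < 1 ⇒ converges.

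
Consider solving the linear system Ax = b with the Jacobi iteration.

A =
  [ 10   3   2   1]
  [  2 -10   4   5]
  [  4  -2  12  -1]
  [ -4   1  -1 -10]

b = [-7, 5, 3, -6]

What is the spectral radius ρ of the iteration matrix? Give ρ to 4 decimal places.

Diagonal D = diag(10, -10, 12, -10); L, U strict lower/upper.
Jacobi T = -D⁻¹(L+U): T[0,2] = -(2)/(10) = -0.2000; T[0,0] = 0.
  T[0,:] = [+0.0000 -0.3000 -0.2000 -0.1000]
  T[1,:] = [+0.2000 +0.0000 +0.4000 +0.5000]
  T[2,:] = [-0.3333 +0.1667 +0.0000 +0.0833]
  T[3,:] = [-0.4000 +0.1000 -0.1000 +0.0000]
|eigenvalues of T|: 0.5622, 0.3974, 0.3974, 0.0056.
ρ(T) = max|λ| = 0.5622; 0.5622 < 1: convergent.

0.5622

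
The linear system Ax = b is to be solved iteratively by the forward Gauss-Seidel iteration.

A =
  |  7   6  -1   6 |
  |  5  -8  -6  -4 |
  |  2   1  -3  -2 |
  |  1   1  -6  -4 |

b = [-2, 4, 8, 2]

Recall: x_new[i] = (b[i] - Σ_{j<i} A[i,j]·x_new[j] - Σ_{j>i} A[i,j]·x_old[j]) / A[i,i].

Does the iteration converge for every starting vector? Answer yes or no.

no

Diagonal D = diag(7, -8, -3, -4); L, U strict lower/upper.
GS T = -(D+L)⁻¹U: row 0 first, T[0,2] = -(-1)/(7) = +0.1429; later rows by forward substitution.
  T[0,:] = [+0.0000  -0.8571  +0.1429  -0.8571]
  T[1,:] = [+0.0000  -0.5357  -0.6607  -1.0357]
  T[2,:] = [+0.0000  -0.7500  -0.1250  -1.5833]
  T[3,:] = [+0.0000  +0.7768  +0.0580  +1.9018]
|eigenvalues of T|: 1.6740, 0.5494, 0.1165, 0.0000.
spectral radius ρ = 1.6740; 1.6740 > 1: divergent.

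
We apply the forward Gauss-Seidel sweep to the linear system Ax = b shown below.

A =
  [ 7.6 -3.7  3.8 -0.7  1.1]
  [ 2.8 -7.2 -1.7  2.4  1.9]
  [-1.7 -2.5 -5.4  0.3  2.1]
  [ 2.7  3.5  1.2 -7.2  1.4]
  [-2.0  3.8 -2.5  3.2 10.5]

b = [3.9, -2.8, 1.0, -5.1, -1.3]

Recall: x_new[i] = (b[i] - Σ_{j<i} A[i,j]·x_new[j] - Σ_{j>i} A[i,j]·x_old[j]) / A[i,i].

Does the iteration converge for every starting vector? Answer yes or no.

yes

A = D + L + U where D = diag(7.6, -7.2, -5.4, -7.2, 10.5).
T_GS = -(D+L)⁻¹U: row 0 first, T[0,1] = -(-3.7)/(7.6) = +0.4868; later rows by forward substitution.
  T[0,:] = [+0.0000 +0.4868 -0.5000 +0.0921 -0.1447]
  T[1,:] = [+0.0000 +0.1893 -0.4306 +0.3692 +0.2076]
  T[2,:] = [+0.0000 -0.2409 +0.3567 -0.1443 +0.3383]
  T[3,:] = [+0.0000 +0.2344 -0.3373 +0.1899 +0.2975]
  T[4,:] = [+0.0000 -0.1046 +0.2483 -0.2083 -0.1128]
|roots of det(T-λI)|: 0.8254, 0.1383, 0.1383, 0.0150, 0.0000.
ρ(T) = max|λ| = 0.8254; 0.8254 < 1: convergent.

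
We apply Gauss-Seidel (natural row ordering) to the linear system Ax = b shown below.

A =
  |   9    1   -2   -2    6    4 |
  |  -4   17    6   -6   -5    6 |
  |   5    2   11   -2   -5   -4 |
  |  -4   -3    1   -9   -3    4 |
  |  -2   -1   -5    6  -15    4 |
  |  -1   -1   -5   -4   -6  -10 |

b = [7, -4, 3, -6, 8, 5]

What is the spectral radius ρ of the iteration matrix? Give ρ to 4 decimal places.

0.9000

Write A = D+L+U with D = diag(9, 17, 11, -9, -15, -10).
Gauss-Seidel: T = -(D+L)⁻¹U, row 0 first, T[0,4] = -(6)/(9) = -0.6667; later rows by forward substitution.
  T[0,:] = [+0.0000 -0.1111 +0.2222 +0.2222 -0.6667 -0.4444]
  T[1,:] = [+0.0000 -0.0261 -0.3007 +0.4052 +0.1373 -0.4575]
  T[2,:] = [+0.0000 +0.0553 -0.0463 +0.0071 +0.7326 +0.6488]
  T[3,:] = [+0.0000 +0.0642 -0.0037 -0.2330 -0.0014 +0.8666]
  T[4,:] = [+0.0000 +0.0238 +0.0044 -0.1522 -0.1650 +0.4868]
  T[5,:] = [+0.0000 -0.0539 +0.0299 +0.1183 -0.2138 -0.8729]
eigenvalue magnitudes: 0.9000, 0.3846, 0.0627, 0.0627, 0.0466, 0.0000.
spectral radius ρ = 0.9000; 0.9000 < 1: convergent.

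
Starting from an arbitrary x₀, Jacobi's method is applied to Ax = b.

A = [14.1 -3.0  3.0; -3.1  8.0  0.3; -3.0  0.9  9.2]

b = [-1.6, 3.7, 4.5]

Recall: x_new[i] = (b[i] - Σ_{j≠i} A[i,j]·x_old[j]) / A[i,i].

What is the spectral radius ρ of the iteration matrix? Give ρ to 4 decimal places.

Let D = diag(14.1, 8, 9.2); L, U the strict triangles.
Jacobi T = -D⁻¹(L+U): T[0,1] = -(-3)/(14.1) = +0.2128; T[0,0] = 0.
  T[0,:] = [+0.0000 +0.2128 -0.2128]
  T[1,:] = [+0.3875 +0.0000 -0.0375]
  T[2,:] = [+0.3261 -0.0978 +0.0000]
moduli |λ_i(T)| = 0.2075, 0.1623, 0.1623.
ρ(T) = max|λ| = 0.2075; 0.2075 < 1 ⇒ converges.

0.2075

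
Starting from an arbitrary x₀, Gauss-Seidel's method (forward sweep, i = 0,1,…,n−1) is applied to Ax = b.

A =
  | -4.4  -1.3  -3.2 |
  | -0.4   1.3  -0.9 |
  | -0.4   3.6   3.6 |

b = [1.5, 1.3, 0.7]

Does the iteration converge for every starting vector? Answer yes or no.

A = D + L + U where D = diag(-4.4, 1.3, 3.6).
Gauss-Seidel: T = -(D+L)⁻¹U, row 0 first, T[0,2] = -(-3.2)/(-4.4) = -0.7273; later rows by forward substitution.
  T[0,:] = [+0.0000 -0.2955 -0.7273]
  T[1,:] = [+0.0000 -0.0909 +0.4685]
  T[2,:] = [+0.0000 +0.0581 -0.5493]
|λ(T)| sorted: 0.6025, 0.0377, 0.0000.
spectral radius ρ = 0.6025; 0.6025 < 1, so it converges for any x₀.

yes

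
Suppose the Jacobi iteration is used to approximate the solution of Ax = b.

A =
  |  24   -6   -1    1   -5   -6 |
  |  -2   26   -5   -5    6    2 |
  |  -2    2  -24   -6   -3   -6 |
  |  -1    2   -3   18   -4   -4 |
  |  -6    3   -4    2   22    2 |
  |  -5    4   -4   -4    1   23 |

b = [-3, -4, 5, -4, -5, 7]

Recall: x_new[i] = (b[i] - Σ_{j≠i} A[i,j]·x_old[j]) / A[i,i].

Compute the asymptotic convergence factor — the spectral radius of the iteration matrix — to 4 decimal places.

Split A = D + L + U, D = diag(24, 26, -24, 18, 22, 23).
T_J = -D⁻¹(L+U): T[0,1] = -(-6)/(24) = +0.2500; T[0,0] = 0.
  T[0,:] = [+0.0000 +0.2500 +0.0417 -0.0417 +0.2083 +0.2500]
  T[1,:] = [+0.0769 +0.0000 +0.1923 +0.1923 -0.2308 -0.0769]
  T[2,:] = [-0.0833 +0.0833 +0.0000 -0.2500 -0.1250 -0.2500]
  T[3,:] = [+0.0556 -0.1111 +0.1667 +0.0000 +0.2222 +0.2222]
  T[4,:] = [+0.2727 -0.1364 +0.1818 -0.0909 +0.0000 -0.0909]
  T[5,:] = [+0.2174 -0.1739 +0.1739 +0.1739 -0.0435 +0.0000]
|roots of det(T-λI)|: 0.5366, 0.2791, 0.2791, 0.2762, 0.2762, 0.0192.
ρ(T) = max|λ| = 0.5366; 0.5366 < 1, so it converges for any x₀.

0.5366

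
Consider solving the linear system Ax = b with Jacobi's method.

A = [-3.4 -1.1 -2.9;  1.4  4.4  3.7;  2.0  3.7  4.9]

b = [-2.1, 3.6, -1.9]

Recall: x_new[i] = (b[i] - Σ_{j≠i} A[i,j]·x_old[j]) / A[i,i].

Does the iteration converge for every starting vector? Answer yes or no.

no

A = D + L + U where D = diag(-3.4, 4.4, 4.9).
T_J = -D⁻¹(L+U): T[0,2] = -(-2.9)/(-3.4) = -0.8529; T[0,0] = 0.
  T[0,:] = [+0.0000 -0.3235 -0.8529]
  T[1,:] = [-0.3182 +0.0000 -0.8409]
  T[2,:] = [-0.4082 -0.7551 +0.0000]
|roots of det(T-λI)|: 1.1650, 0.8435, 0.3215.
spectral radius ρ = 1.1650; 1.1650 > 1, so it fails to converge.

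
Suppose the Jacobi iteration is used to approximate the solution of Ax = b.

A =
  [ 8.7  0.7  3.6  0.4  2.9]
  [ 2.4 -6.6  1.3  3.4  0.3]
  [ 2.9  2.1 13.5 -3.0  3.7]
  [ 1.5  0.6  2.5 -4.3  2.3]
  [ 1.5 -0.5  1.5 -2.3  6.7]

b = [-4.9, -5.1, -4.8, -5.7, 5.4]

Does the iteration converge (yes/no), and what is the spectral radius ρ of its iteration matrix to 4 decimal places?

Split A = D + L + U, D = diag(8.7, -6.6, 13.5, -4.3, 6.7).
Jacobi: T = -D⁻¹(L+U), T[1,4] = -(0.3)/(-6.6) = +0.0455; T[1,1] = 0.
  T[0,:] = [+0.0000 -0.0805 -0.4138 -0.0460 -0.3333]
  T[1,:] = [+0.3636 +0.0000 +0.1970 +0.5152 +0.0455]
  T[2,:] = [-0.2148 -0.1556 +0.0000 +0.2222 -0.2741]
  T[3,:] = [+0.3488 +0.1395 +0.5814 +0.0000 +0.5349]
  T[4,:] = [-0.2239 +0.0746 -0.2239 +0.3433 +0.0000]
eigenvalue magnitudes: 0.8913, 0.4360, 0.2458, 0.1649, 0.0445.
spectral radius ρ = 0.8913; 0.8913 < 1 ⇒ converges.

yes, ρ = 0.8913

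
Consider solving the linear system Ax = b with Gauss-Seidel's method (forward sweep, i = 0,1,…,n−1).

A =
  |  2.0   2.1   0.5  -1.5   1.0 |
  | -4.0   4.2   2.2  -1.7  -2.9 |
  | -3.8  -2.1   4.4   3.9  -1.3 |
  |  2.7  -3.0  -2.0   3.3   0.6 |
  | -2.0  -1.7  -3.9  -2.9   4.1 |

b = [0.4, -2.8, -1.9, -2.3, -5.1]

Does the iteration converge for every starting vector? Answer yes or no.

no

Split A = D + L + U, D = diag(2, 4.2, 4.4, 3.3, 4.1).
Gauss-Seidel: T = -(D+L)⁻¹U, row 0 first, T[0,4] = -(1)/(2) = -0.5000; later rows by forward substitution.
  T[0,:] = [+0.0000 -1.0500 -0.2500 +0.7500 -0.5000]
  T[1,:] = [+0.0000 -1.0000 -0.7619 +1.1190 +0.2143]
  T[2,:] = [+0.0000 -1.3841 -0.5795 +0.2955 -0.0341]
  T[3,:] = [+0.0000 -0.8888 -0.8393 +0.5827 +0.4014]
  T[4,:] = [+0.0000 -2.8721 -1.5828 +1.5231 +0.0964]
eigenvalue magnitudes: 1.1539, 0.4514, 0.2881, 0.2881, 0.0000.
ρ = 1.1539; 1.1539 > 1 ⇒ diverges.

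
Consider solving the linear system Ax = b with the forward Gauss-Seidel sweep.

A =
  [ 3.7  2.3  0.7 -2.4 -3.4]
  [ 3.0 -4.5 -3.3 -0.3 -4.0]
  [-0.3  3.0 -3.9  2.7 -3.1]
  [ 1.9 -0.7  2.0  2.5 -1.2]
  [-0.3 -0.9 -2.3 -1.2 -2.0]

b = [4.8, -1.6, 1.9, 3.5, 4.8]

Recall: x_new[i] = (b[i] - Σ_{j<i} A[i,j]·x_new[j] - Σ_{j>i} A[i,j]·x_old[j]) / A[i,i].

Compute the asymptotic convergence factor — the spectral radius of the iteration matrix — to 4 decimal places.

Write A = D+L+U with D = diag(3.7, -4.5, -3.9, 2.5, -2).
Gauss-Seidel: T = -(D+L)⁻¹U, row 0 first, T[0,1] = -(2.3)/(3.7) = -0.6216; later rows by forward substitution.
  T[0,:] = [+0.0000 -0.6216 -0.1892 +0.6486 +0.9189]
  T[1,:] = [+0.0000 -0.4144 -0.8595 +0.3658 -0.2763]
  T[2,:] = [+0.0000 -0.2710 -0.6466 +0.9238 -1.0781]
  T[3,:] = [+0.0000 +0.5732 +0.4204 -1.1296 +0.5667]
  T[4,:] = [+0.0000 +0.2474 +0.9065 -0.6465 +0.8862]
|λ(T)| sorted: 1.4505, 0.5723, 0.5723, 0.0478, 0.0000.
ρ(T) = max|λ| = 1.4505; 1.4505 > 1, so it fails to converge.

1.4505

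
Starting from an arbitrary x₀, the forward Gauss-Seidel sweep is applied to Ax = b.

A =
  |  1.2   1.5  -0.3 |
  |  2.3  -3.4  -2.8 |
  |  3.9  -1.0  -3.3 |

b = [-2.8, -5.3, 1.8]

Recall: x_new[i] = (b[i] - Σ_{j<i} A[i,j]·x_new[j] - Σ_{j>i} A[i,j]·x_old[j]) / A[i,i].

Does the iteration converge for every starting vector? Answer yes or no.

Split A = D + L + U, D = diag(1.2, -3.4, -3.3).
GS T = -(D+L)⁻¹U: row 0 first, T[0,2] = -(-0.3)/(1.2) = +0.2500; later rows by forward substitution.
  T[0,:] = [+0.0000  -1.2500  +0.2500]
  T[1,:] = [+0.0000  -0.8456  -0.6544]
  T[2,:] = [+0.0000  -1.2210  +0.4938]
eigenvalue magnitudes: 1.2928, 0.9410, 0.0000.
ρ = 1.2928; 1.2928 > 1 ⇒ diverges.

no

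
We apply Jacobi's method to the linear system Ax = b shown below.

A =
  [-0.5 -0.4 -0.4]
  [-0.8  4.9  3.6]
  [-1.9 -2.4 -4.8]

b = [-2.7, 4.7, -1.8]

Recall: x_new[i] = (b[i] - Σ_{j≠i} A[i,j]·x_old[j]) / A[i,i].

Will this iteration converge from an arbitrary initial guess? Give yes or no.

yes

Let D = diag(-0.5, 4.9, -4.8); L, U the strict triangles.
Jacobi T = -D⁻¹(L+U): T[1,2] = -(3.6)/(4.9) = -0.7347; T[1,1] = 0.
  T[0,:] = [+0.0000 -0.8000 -0.8000]
  T[1,:] = [+0.1633 +0.0000 -0.7347]
  T[2,:] = [-0.3958 -0.5000 +0.0000]
|roots of det(T-λI)|: 0.8643, 0.4400, 0.4400.
ρ = 0.8643; 0.8643 < 1: convergent.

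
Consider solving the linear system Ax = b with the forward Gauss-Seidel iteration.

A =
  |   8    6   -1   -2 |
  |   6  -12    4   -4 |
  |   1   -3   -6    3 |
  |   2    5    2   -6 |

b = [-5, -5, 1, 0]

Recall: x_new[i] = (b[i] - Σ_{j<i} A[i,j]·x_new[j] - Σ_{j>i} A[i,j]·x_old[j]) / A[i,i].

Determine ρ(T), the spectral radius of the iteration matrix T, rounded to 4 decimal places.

0.8733

Split A = D + L + U, D = diag(8, -12, -6, -6).
Gauss-Seidel: T = -(D+L)⁻¹U, row 0 first, T[0,2] = -(-1)/(8) = +0.1250; later rows by forward substitution.
  T[0,:] = [+0.0000  -0.7500  +0.1250  +0.2500]
  T[1,:] = [+0.0000  -0.3750  +0.3958  -0.2083]
  T[2,:] = [+0.0000  +0.0625  -0.1771  +0.6458]
  T[3,:] = [+0.0000  -0.5417  +0.3125  +0.1250]
eigenvalue magnitudes: 0.8733, 0.2687, 0.1776, 0.0000.
ρ(T) = max|λ| = 0.8733; 0.8733 < 1: convergent.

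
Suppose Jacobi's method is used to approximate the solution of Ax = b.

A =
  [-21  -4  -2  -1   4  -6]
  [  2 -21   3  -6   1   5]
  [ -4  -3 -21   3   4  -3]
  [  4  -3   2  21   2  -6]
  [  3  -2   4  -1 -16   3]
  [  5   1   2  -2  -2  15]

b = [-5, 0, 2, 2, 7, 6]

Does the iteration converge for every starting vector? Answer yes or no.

yes

Write A = D+L+U with D = diag(-21, -21, -21, 21, -16, 15).
T_J = -D⁻¹(L+U): T[2,0] = -(-4)/(-21) = -0.1905; T[2,2] = 0.
  T[0,:] = [+0.0000 -0.1905 -0.0952 -0.0476 +0.1905 -0.2857]
  T[1,:] = [+0.0952 +0.0000 +0.1429 -0.2857 +0.0476 +0.2381]
  T[2,:] = [-0.1905 -0.1429 +0.0000 +0.1429 +0.1905 -0.1429]
  T[3,:] = [-0.1905 +0.1429 -0.0952 +0.0000 -0.0952 +0.2857]
  T[4,:] = [+0.1875 -0.1250 +0.2500 -0.0625 +0.0000 +0.1875]
  T[5,:] = [-0.3333 -0.0667 -0.1333 +0.1333 +0.1333 +0.0000]
eigenvalue magnitudes: 0.5283, 0.3757, 0.2078, 0.2078, 0.0259, 0.0259.
spectral radius ρ = 0.5283; 0.5283 < 1: convergent.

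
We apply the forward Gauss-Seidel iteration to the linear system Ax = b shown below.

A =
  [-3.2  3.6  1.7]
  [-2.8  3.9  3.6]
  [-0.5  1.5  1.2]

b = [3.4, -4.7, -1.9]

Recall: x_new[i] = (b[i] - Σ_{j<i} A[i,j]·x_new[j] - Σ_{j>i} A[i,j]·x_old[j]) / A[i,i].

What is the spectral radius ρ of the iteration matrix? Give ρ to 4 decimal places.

1.3962

A = D + L + U where D = diag(-3.2, 3.9, 1.2).
Gauss-Seidel: T = -(D+L)⁻¹U, row 0 first, T[0,2] = -(1.7)/(-3.2) = +0.5312; later rows by forward substitution.
  T[0,:] = [+0.0000  +1.1250  +0.5312]
  T[1,:] = [+0.0000  +0.8077  -0.5417]
  T[2,:] = [+0.0000  -0.5409  +0.8984]
|roots of det(T-λI)|: 1.3962, 0.3099, 0.0000.
ρ(T) = max|λ| = 1.3962; 1.3962 > 1, so it fails to converge.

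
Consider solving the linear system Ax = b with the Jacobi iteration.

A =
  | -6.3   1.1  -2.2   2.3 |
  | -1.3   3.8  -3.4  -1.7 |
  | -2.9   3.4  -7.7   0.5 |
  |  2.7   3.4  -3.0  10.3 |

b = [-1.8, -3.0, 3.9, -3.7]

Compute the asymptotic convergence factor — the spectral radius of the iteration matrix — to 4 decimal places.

Split A = D + L + U, D = diag(-6.3, 3.8, -7.7, 10.3).
Jacobi T = -D⁻¹(L+U): T[0,2] = -(-2.2)/(-6.3) = -0.3492; T[0,0] = 0.
  T[0,:] = [+0.0000  +0.1746  -0.3492  +0.3651]
  T[1,:] = [+0.3421  +0.0000  +0.8947  +0.4474]
  T[2,:] = [-0.3766  +0.4416  +0.0000  +0.0649]
  T[3,:] = [-0.2621  -0.3301  +0.2913  +0.0000]
|roots of det(T-λI)|: 0.8532, 0.6325, 0.4759, 0.4759.
ρ(T) = max|λ| = 0.8532; 0.8532 < 1, so it converges for any x₀.

0.8532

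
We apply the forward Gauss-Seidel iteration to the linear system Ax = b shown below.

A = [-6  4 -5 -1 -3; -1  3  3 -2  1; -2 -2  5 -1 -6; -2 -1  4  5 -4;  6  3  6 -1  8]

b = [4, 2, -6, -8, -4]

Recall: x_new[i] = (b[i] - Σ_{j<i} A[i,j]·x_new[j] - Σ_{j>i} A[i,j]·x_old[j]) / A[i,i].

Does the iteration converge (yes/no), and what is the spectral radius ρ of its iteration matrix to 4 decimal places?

no, ρ = 1.4919

Let D = diag(-6, 3, 5, 5, 8); L, U the strict triangles.
Gauss-Seidel: T = -(D+L)⁻¹U, row 0 first, T[0,1] = -(4)/(-6) = +0.6667; later rows by forward substitution.
  T[0,:] = [+0.0000, +0.6667, -0.8333, -0.1667, -0.5000]
  T[1,:] = [+0.0000, +0.2222, -1.2778, +0.6111, -0.5000]
  T[2,:] = [+0.0000, +0.3556, -0.8444, +0.3778, +0.8000]
  T[3,:] = [+0.0000, +0.0267, +0.0867, -0.2467, -0.1400]
  T[4,:] = [+0.0000, -0.8467, +1.7483, -0.4183, -0.0550]
moduli |λ_i(T)| = 1.4919, 1.1452, 0.4796, 0.0976, 0.0000.
ρ = 1.4919; 1.4919 > 1, so it fails to converge.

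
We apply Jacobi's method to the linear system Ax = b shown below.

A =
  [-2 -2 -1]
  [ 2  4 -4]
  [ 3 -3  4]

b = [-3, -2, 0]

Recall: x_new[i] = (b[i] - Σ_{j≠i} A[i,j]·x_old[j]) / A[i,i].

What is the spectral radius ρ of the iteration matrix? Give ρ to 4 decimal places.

1.5000

Let D = diag(-2, 4, 4); L, U the strict triangles.
Jacobi T = -D⁻¹(L+U): T[2,1] = -(-3)/(4) = +0.7500; T[2,2] = 0.
  T[0,:] = [+0.0000  -1.0000  -0.5000]
  T[1,:] = [-0.5000  +0.0000  +1.0000]
  T[2,:] = [-0.7500  +0.7500  +0.0000]
eigenvalue magnitudes: 1.5000, 0.7906, 0.7906.
spectral radius ρ = 1.5000; 1.5000 > 1: divergent.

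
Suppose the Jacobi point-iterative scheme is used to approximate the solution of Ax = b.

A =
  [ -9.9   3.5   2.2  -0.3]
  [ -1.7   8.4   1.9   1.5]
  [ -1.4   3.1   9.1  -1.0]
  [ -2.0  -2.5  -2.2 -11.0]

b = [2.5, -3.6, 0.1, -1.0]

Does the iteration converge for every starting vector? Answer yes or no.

yes

Write A = D+L+U with D = diag(-9.9, 8.4, 9.1, -11).
Jacobi T = -D⁻¹(L+U): T[2,0] = -(-1.4)/(9.1) = +0.1538; T[2,2] = 0.
  T[0,:] = [+0.0000 +0.3535 +0.2222 -0.0303]
  T[1,:] = [+0.2024 +0.0000 -0.2262 -0.1786]
  T[2,:] = [+0.1538 -0.3407 +0.0000 +0.1099]
  T[3,:] = [-0.1818 -0.2273 -0.2000 +0.0000]
eigenvalue magnitudes: 0.5025, 0.3625, 0.1702, 0.0302.
spectral radius ρ = 0.5025; 0.5025 < 1 ⇒ converges.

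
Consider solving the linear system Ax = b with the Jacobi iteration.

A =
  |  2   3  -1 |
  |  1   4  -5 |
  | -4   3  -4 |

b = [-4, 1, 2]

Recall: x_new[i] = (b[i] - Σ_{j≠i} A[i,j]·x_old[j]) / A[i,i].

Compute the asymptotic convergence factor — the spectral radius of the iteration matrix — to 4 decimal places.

1.4335

Split A = D + L + U, D = diag(2, 4, -4).
Jacobi T = -D⁻¹(L+U): T[1,2] = -(-5)/(4) = +1.2500; T[1,1] = 0.
  T[0,:] = [+0.0000, -1.5000, +0.5000]
  T[1,:] = [-0.2500, +0.0000, +1.2500]
  T[2,:] = [-1.0000, +0.7500, +0.0000]
eigenvalue magnitudes: 1.4335, 1.1147, 1.1147.
spectral radius ρ = 1.4335; 1.4335 > 1 ⇒ diverges.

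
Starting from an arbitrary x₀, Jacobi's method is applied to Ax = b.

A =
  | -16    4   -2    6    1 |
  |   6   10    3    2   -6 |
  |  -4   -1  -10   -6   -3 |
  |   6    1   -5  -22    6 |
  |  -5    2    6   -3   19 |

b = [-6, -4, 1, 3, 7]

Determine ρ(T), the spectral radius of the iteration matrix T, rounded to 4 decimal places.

Split A = D + L + U, D = diag(-16, 10, -10, -22, 19).
T_J = -D⁻¹(L+U): T[4,3] = -(-3)/(19) = +0.1579; T[4,4] = 0.
  T[0,:] = [+0.0000, +0.2500, -0.1250, +0.3750, +0.0625]
  T[1,:] = [-0.6000, +0.0000, -0.3000, -0.2000, +0.6000]
  T[2,:] = [-0.4000, -0.1000, +0.0000, -0.6000, -0.3000]
  T[3,:] = [+0.2727, +0.0455, -0.2273, +0.0000, +0.2727]
  T[4,:] = [+0.2632, -0.1053, -0.3158, +0.1579, +0.0000]
|λ(T)| sorted: 0.8469, 0.4754, 0.4754, 0.3244, 0.3244.
ρ = 0.8469; 0.8469 < 1: convergent.

0.8469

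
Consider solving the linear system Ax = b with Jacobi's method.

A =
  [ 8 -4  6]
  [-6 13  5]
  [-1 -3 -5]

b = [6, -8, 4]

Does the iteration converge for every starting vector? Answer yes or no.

Write A = D+L+U with D = diag(8, 13, -5).
Jacobi T = -D⁻¹(L+U): T[1,0] = -(-6)/(13) = +0.4615; T[1,1] = 0.
  T[0,:] = [+0.0000 +0.5000 -0.7500]
  T[1,:] = [+0.4615 +0.0000 -0.3846]
  T[2,:] = [-0.2000 -0.6000 +0.0000]
|eigenvalues of T|: 0.9353, 0.5130, 0.5130.
ρ = 0.9353; 0.9353 < 1, so it converges for any x₀.

yes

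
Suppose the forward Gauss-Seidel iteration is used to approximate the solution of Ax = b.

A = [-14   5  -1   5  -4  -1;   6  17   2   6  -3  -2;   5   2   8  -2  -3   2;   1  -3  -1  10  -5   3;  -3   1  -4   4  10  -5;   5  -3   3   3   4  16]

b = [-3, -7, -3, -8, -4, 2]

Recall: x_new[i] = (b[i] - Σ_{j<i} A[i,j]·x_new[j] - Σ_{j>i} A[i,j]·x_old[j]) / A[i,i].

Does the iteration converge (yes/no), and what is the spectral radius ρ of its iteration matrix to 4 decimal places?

Diagonal D = diag(-14, 17, 8, 10, 10, 16); L, U strict lower/upper.
Gauss-Seidel: T = -(D+L)⁻¹U, row 0 first, T[0,3] = -(5)/(-14) = +0.3571; later rows by forward substitution.
  T[0,:] = [+0.0000 +0.3571 -0.0714 +0.3571 -0.2857 -0.0714]
  T[1,:] = [+0.0000 -0.1261 -0.0924 -0.4790 +0.2773 +0.1429]
  T[2,:] = [+0.0000 -0.1917 +0.0678 +0.1465 +0.4842 -0.2411]
  T[3,:] = [+0.0000 -0.0927 -0.0138 -0.1648 +0.6602 -0.2741]
  T[4,:] = [+0.0000 +0.0801 +0.0204 +0.2796 -0.1838 +0.4775]
  T[5,:] = [+0.0000 -0.1020 -0.0102 -0.2679 -0.0273 +0.0263]
moduli |λ_i(T)| = 0.8796, 0.3151, 0.3151, 0.2109, 0.0446, 0.0000.
spectral radius ρ = 0.8796; 0.8796 < 1: convergent.

yes, ρ = 0.8796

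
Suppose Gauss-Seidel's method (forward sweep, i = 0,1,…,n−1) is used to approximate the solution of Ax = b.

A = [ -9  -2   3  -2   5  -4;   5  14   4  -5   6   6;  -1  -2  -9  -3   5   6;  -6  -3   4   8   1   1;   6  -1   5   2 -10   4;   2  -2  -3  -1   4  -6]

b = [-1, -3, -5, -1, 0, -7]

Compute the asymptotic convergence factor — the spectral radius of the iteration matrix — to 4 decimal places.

Diagonal D = diag(-9, 14, -9, 8, -10, -6); L, U strict lower/upper.
GS T = -(D+L)⁻¹U: row 0 first, T[0,4] = -(5)/(-9) = +0.5556; later rows by forward substitution.
  T[0,:] = [+0.0000, -0.2222, +0.3333, -0.2222, +0.5556, -0.4444]
  T[1,:] = [+0.0000, +0.0794, -0.4048, +0.4365, -0.6270, -0.2698]
  T[2,:] = [+0.0000, +0.0071, +0.0529, -0.4056, +0.6332, +0.7760]
  T[3,:] = [+0.0000, -0.1404, +0.0718, +0.1998, -0.2600, -0.9475]
  T[4,:] = [+0.0000, -0.1658, +0.2813, -0.3398, +0.6606, +0.3588]
  T[5,:] = [+0.0000, -0.1912, +0.3951, -0.2766, +0.5613, -0.0491]
moduli |λ_i(T)| = 1.5804, 0.4021, 0.1698, 0.0572, 0.0572, 0.0000.
ρ(T) = max|λ| = 1.5804; 1.5804 > 1, so it fails to converge.

1.5804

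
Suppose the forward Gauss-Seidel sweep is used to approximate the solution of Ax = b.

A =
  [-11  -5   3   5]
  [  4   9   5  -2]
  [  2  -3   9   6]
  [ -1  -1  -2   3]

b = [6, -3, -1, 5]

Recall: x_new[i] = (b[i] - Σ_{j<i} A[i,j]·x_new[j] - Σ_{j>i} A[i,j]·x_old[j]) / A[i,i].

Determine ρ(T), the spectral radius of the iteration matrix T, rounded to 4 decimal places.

Split A = D + L + U, D = diag(-11, 9, 9, 3).
T_GS = -(D+L)⁻¹U: row 0 first, T[0,1] = -(-5)/(-11) = -0.4545; later rows by forward substitution.
  T[0,:] = [+0.0000 -0.4545 +0.2727 +0.4545]
  T[1,:] = [+0.0000 +0.2020 -0.6768 +0.0202]
  T[2,:] = [+0.0000 +0.1684 -0.2862 -0.7609]
  T[3,:] = [+0.0000 +0.0281 -0.3255 -0.3490]
eigenvalue magnitudes: 0.7500, 0.2735, 0.2735, 0.0000.
ρ(T) = max|λ| = 0.7500; 0.7500 < 1, so it converges for any x₀.

0.7500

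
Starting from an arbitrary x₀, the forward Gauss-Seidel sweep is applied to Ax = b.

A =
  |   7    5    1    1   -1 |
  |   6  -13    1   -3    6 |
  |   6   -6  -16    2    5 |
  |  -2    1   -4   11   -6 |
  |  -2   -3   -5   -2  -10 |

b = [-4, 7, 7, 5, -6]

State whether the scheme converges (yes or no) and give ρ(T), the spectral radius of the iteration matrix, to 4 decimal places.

yes, ρ = 0.8906

Diagonal D = diag(7, -13, -16, 11, -10); L, U strict lower/upper.
T_GS = -(D+L)⁻¹U: row 0 first, T[0,3] = -(1)/(7) = -0.1429; later rows by forward substitution.
  T[0,:] = [+0.0000 -0.7143 -0.1429 -0.1429 +0.1429]
  T[1,:] = [+0.0000 -0.3297 +0.0110 -0.2967 +0.5275]
  T[2,:] = [+0.0000 -0.1442 -0.0577 +0.1827 +0.1683]
  T[3,:] = [+0.0000 -0.1523 -0.0480 +0.0674 +0.5847]
  T[4,:] = [+0.0000 +0.3443 +0.0637 +0.0127 -0.3879]
|eigenvalues of T|: 0.8906, 0.2045, 0.2045, 0.0201, 0.0000.
spectral radius ρ = 0.8906; 0.8906 < 1: convergent.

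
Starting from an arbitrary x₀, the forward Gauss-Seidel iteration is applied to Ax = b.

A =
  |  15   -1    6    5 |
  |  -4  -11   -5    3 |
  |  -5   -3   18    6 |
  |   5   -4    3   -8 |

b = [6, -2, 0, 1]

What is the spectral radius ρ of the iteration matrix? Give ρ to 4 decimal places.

0.6687

Write A = D+L+U with D = diag(15, -11, 18, -8).
Gauss-Seidel: T = -(D+L)⁻¹U, row 0 first, T[0,3] = -(5)/(15) = -0.3333; later rows by forward substitution.
  T[0,:] = [+0.0000  +0.0667  -0.4000  -0.3333]
  T[1,:] = [+0.0000  -0.0242  -0.3091  +0.3939]
  T[2,:] = [+0.0000  +0.0145  -0.1626  -0.3603]
  T[3,:] = [+0.0000  +0.0592  -0.1564  -0.5404]
eigenvalue magnitudes: 0.6687, 0.1308, 0.0722, 0.0000.
ρ(T) = max|λ| = 0.6687; 0.6687 < 1: convergent.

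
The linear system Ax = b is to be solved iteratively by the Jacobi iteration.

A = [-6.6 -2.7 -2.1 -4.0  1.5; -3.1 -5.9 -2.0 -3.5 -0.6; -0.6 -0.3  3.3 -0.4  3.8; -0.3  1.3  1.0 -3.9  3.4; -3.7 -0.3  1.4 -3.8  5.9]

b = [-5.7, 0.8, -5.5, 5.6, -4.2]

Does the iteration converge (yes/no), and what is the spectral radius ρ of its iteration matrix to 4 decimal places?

A = D + L + U where D = diag(-6.6, -5.9, 3.3, -3.9, 5.9).
Jacobi: T = -D⁻¹(L+U), T[3,0] = -(-0.3)/(-3.9) = -0.0769; T[3,3] = 0.
  T[0,:] = [+0.0000 -0.4091 -0.3182 -0.6061 +0.2273]
  T[1,:] = [-0.5254 +0.0000 -0.3390 -0.5932 -0.1017]
  T[2,:] = [+0.1818 +0.0909 +0.0000 +0.1212 -1.1515]
  T[3,:] = [-0.0769 +0.3333 +0.2564 +0.0000 +0.8718]
  T[4,:] = [+0.6271 +0.0508 -0.2373 +0.6441 +0.0000]
|λ(T)| sorted: 1.1824, 0.8800, 0.4600, 0.4600, 0.4356.
ρ = 1.1824; 1.1824 > 1 ⇒ diverges.

no, ρ = 1.1824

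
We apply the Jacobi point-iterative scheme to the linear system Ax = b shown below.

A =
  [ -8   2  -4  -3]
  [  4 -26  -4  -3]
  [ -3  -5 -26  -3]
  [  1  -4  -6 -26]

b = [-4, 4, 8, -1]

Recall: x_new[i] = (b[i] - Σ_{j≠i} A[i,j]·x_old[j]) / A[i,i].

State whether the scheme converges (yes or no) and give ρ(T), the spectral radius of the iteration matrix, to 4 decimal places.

Diagonal D = diag(-8, -26, -26, -26); L, U strict lower/upper.
T_J = -D⁻¹(L+U): T[2,1] = -(-5)/(-26) = -0.1923; T[2,2] = 0.
  T[0,:] = [+0.0000, +0.2500, -0.5000, -0.3750]
  T[1,:] = [+0.1538, +0.0000, -0.1538, -0.1154]
  T[2,:] = [-0.1154, -0.1923, +0.0000, -0.1154]
  T[3,:] = [+0.0385, -0.1538, -0.2308, +0.0000]
|roots of det(T-λI)|: 0.3844, 0.2924, 0.2924, 0.1688.
ρ = 0.3844; 0.3844 < 1, so it converges for any x₀.

yes, ρ = 0.3844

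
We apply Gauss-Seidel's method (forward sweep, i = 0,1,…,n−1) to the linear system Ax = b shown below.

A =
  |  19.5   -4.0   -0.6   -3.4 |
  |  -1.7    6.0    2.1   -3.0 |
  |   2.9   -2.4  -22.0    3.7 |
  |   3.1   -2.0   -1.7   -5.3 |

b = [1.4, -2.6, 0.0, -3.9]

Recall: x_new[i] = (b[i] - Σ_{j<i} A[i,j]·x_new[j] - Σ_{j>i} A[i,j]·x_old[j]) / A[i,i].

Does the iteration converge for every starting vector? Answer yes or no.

yes

A = D + L + U where D = diag(19.5, 6, -22, -5.3).
T_GS = -(D+L)⁻¹U: row 0 first, T[0,2] = -(-0.6)/(19.5) = +0.0308; later rows by forward substitution.
  T[0,:] = [+0.0000 +0.2051 +0.0308 +0.1744]
  T[1,:] = [+0.0000 +0.0581 -0.3413 +0.5494]
  T[2,:] = [+0.0000 +0.0207 +0.0413 +0.1312]
  T[3,:] = [+0.0000 +0.0914 +0.1335 -0.1474]
eigenvalue magnitudes: 0.3319, 0.1459, 0.1459, 0.0000.
ρ = 0.3319; 0.3319 < 1 ⇒ converges.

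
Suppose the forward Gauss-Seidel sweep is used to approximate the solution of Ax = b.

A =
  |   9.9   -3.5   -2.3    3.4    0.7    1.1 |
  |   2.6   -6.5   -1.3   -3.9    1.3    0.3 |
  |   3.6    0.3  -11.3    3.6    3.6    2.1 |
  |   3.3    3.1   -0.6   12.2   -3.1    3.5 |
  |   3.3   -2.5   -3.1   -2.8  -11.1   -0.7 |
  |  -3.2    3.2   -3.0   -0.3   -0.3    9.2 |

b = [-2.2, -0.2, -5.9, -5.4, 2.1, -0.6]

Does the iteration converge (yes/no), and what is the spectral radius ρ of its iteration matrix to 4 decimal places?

yes, ρ = 0.5138

Write A = D+L+U with D = diag(9.9, -6.5, -11.3, 12.2, -11.1, 9.2).
T_GS = -(D+L)⁻¹U: row 0 first, T[0,1] = -(-3.5)/(9.9) = +0.3535; later rows by forward substitution.
  T[0,:] = [+0.0000  +0.3535  +0.2323  -0.3434  -0.0707  -0.1111]
  T[1,:] = [+0.0000  +0.1414  -0.1071  -0.7374  +0.1717  +0.0017]
  T[2,:] = [+0.0000  +0.1164  +0.0712  +0.1896  +0.3006  +0.1505]
  T[3,:] = [+0.0000  -0.1258  -0.0321  +0.2896  +0.2444  -0.2499]
  T[4,:] = [+0.0000  +0.0725  +0.0814  -0.0620  -0.2053  -0.0755]
  T[5,:] = [+0.0000  +0.1100  +0.1429  +0.2063  +0.0150  -0.0008]
eigenvalue magnitudes: 0.5138, 0.3501, 0.2512, 0.2512, 0.0111, 0.0000.
spectral radius ρ = 0.5138; 0.5138 < 1: convergent.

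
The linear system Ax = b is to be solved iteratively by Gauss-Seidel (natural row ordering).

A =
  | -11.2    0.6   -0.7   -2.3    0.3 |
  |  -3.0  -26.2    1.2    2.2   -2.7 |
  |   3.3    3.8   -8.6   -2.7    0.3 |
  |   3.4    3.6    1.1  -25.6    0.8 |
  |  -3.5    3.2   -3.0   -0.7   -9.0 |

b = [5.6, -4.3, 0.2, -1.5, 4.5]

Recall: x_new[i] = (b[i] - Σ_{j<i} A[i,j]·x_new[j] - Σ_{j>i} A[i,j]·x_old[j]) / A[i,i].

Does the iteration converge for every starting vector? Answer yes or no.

A = D + L + U where D = diag(-11.2, -26.2, -8.6, -25.6, -9).
GS T = -(D+L)⁻¹U: row 0 first, T[0,3] = -(-2.3)/(-11.2) = -0.2054; later rows by forward substitution.
  T[0,:] = [+0.0000  +0.0536  -0.0625  -0.2054  +0.0268]
  T[1,:] = [+0.0000  -0.0061  +0.0530  +0.1075  -0.1061]
  T[2,:] = [+0.0000  +0.0178  -0.0006  -0.3453  -0.0017]
  T[3,:] = [+0.0000  +0.0070  -0.0009  -0.0270  +0.0198]
  T[4,:] = [+0.0000  -0.0295  +0.0434  +0.2353  -0.0491]
moduli |λ_i(T)| = 0.1565, 0.0495, 0.0495, 0.0244, 0.0000.
ρ = 0.1565; 0.1565 < 1: convergent.

yes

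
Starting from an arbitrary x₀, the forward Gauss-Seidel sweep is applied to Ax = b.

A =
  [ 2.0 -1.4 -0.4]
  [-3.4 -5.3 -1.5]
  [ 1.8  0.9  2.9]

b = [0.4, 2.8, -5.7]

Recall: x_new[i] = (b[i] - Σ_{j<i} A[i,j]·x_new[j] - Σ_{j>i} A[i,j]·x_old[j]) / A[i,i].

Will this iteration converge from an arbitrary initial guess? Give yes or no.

yes

Diagonal D = diag(2, -5.3, 2.9); L, U strict lower/upper.
GS T = -(D+L)⁻¹U: row 0 first, T[0,2] = -(-0.4)/(2) = +0.2000; later rows by forward substitution.
  T[0,:] = [+0.0000 +0.7000 +0.2000]
  T[1,:] = [+0.0000 -0.4491 -0.4113]
  T[2,:] = [+0.0000 -0.2951 +0.0035]
moduli |λ_i(T)| = 0.6382, 0.1927, 0.0000.
ρ(T) = max|λ| = 0.6382; 0.6382 < 1, so it converges for any x₀.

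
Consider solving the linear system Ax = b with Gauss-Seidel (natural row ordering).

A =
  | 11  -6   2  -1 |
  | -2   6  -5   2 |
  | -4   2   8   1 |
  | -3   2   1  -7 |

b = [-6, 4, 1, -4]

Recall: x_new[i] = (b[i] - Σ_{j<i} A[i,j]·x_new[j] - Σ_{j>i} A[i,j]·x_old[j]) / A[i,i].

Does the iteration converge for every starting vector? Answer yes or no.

yes

A = D + L + U where D = diag(11, 6, 8, -7).
Gauss-Seidel: T = -(D+L)⁻¹U, row 0 first, T[0,2] = -(2)/(11) = -0.1818; later rows by forward substitution.
  T[0,:] = [+0.0000 +0.5455 -0.1818 +0.0909]
  T[1,:] = [+0.0000 +0.1818 +0.7727 -0.3030]
  T[2,:] = [+0.0000 +0.2273 -0.2841 -0.0038]
  T[3,:] = [+0.0000 -0.1494 +0.2581 -0.1261]
eigenvalue magnitudes: 0.5945, 0.4560, 0.0898, 0.0000.
spectral radius ρ = 0.5945; 0.5945 < 1: convergent.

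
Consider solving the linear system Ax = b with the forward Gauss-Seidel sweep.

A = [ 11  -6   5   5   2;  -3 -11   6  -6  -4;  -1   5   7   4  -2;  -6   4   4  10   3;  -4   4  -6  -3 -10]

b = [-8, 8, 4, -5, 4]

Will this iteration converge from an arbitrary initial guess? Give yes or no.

no

A = D + L + U where D = diag(11, -11, 7, 10, -10).
Gauss-Seidel: T = -(D+L)⁻¹U, row 0 first, T[0,2] = -(5)/(11) = -0.4545; later rows by forward substitution.
  T[0,:] = [+0.0000, +0.5455, -0.4545, -0.4545, -0.1818]
  T[1,:] = [+0.0000, -0.1488, +0.6694, -0.4215, -0.3140]
  T[2,:] = [+0.0000, +0.1842, -0.5431, -0.3353, +0.4841]
  T[3,:] = [+0.0000, +0.3131, -0.3233, +0.0300, -0.4771]
  T[4,:] = [+0.0000, -0.4821, +0.8724, +0.2054, -0.2002]
moduli |λ_i(T)| = 1.2969, 0.4665, 0.4665, 0.0723, 0.0000.
spectral radius ρ = 1.2969; 1.2969 > 1 ⇒ diverges.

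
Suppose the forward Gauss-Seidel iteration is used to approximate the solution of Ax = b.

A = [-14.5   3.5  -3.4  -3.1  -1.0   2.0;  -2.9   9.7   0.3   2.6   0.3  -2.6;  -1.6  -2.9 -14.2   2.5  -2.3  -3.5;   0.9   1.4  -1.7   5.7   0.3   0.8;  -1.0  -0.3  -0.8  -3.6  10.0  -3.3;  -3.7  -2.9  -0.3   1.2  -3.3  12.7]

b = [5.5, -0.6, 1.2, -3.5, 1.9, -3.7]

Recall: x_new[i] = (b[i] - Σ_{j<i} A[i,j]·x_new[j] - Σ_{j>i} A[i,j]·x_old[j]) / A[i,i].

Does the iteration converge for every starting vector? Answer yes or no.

Write A = D+L+U with D = diag(-14.5, 9.7, -14.2, 5.7, 10, 12.7).
GS T = -(D+L)⁻¹U: row 0 first, T[0,1] = -(3.5)/(-14.5) = +0.2414; later rows by forward substitution.
  T[0,:] = [+0.0000, +0.2414, -0.2345, -0.2138, -0.0690, +0.1379]
  T[1,:] = [+0.0000, +0.0722, -0.1010, -0.3320, -0.0515, +0.3093]
  T[2,:] = [+0.0000, -0.0419, +0.0471, +0.2679, -0.1437, -0.3252]
  T[3,:] = [+0.0000, -0.0683, +0.0759, +0.1952, -0.0719, -0.3351]
  T[4,:] = [+0.0000, -0.0017, +0.0046, +0.0604, -0.0458, +0.2064]
  T[5,:] = [+0.0000, +0.0918, -0.0962, -0.1345, -0.0404, +0.1884]
moduli |λ_i(T)| = 0.6249, 0.1467, 0.1467, 0.0697, 0.0071, 0.0000.
spectral radius ρ = 0.6249; 0.6249 < 1 ⇒ converges.

yes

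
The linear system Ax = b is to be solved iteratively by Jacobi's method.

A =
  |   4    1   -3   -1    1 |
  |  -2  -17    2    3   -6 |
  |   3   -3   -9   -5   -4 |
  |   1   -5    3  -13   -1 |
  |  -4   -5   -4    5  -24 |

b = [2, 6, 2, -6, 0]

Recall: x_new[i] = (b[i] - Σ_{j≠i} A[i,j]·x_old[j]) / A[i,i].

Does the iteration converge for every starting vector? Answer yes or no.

yes

Diagonal D = diag(4, -17, -9, -13, -24); L, U strict lower/upper.
Jacobi T = -D⁻¹(L+U): T[3,1] = -(-5)/(-13) = -0.3846; T[3,3] = 0.
  T[0,:] = [+0.0000 -0.2500 +0.7500 +0.2500 -0.2500]
  T[1,:] = [-0.1176 +0.0000 +0.1176 +0.1765 -0.3529]
  T[2,:] = [+0.3333 -0.3333 +0.0000 -0.5556 -0.4444]
  T[3,:] = [+0.0769 -0.3846 +0.2308 +0.0000 -0.0769]
  T[4,:] = [-0.1667 -0.2083 -0.1667 +0.2083 +0.0000]
moduli |λ_i(T)| = 0.5496, 0.4491, 0.4491, 0.1010, 0.1010.
ρ = 0.5496; 0.5496 < 1, so it converges for any x₀.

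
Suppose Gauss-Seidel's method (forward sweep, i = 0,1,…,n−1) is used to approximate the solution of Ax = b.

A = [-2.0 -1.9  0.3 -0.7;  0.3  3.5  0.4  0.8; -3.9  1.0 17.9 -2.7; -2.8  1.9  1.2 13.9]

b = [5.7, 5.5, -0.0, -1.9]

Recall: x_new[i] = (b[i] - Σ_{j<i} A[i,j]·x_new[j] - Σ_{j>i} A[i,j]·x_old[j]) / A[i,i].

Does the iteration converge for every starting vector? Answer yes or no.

Diagonal D = diag(-2, 3.5, 17.9, 13.9); L, U strict lower/upper.
Gauss-Seidel: T = -(D+L)⁻¹U, row 0 first, T[0,2] = -(0.3)/(-2) = +0.1500; later rows by forward substitution.
  T[0,:] = [+0.0000, -0.9500, +0.1500, -0.3500]
  T[1,:] = [+0.0000, +0.0814, -0.1271, -0.1986]
  T[2,:] = [+0.0000, -0.2115, +0.0398, +0.0857]
  T[3,:] = [+0.0000, -0.1842, +0.0442, -0.0508]
|eigenvalues of T|: 0.3210, 0.1989, 0.0517, 0.0000.
ρ(T) = max|λ| = 0.3210; 0.3210 < 1, so it converges for any x₀.

yes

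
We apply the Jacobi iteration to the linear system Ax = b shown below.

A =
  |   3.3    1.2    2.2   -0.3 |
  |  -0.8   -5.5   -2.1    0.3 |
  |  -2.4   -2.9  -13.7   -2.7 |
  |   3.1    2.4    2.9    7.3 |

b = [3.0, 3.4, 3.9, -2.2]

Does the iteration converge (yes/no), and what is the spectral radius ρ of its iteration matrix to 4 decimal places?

Write A = D+L+U with D = diag(3.3, -5.5, -13.7, 7.3).
Jacobi: T = -D⁻¹(L+U), T[1,0] = -(-0.8)/(-5.5) = -0.1455; T[1,1] = 0.
  T[0,:] = [+0.0000  -0.3636  -0.6667  +0.0909]
  T[1,:] = [-0.1455  +0.0000  -0.3818  +0.0545]
  T[2,:] = [-0.1752  -0.2117  +0.0000  -0.1971]
  T[3,:] = [-0.4247  -0.3288  -0.3973  +0.0000]
|eigenvalues of T|: 0.6701, 0.2845, 0.2845, 0.2068.
ρ(T) = max|λ| = 0.6701; 0.6701 < 1: convergent.

yes, ρ = 0.6701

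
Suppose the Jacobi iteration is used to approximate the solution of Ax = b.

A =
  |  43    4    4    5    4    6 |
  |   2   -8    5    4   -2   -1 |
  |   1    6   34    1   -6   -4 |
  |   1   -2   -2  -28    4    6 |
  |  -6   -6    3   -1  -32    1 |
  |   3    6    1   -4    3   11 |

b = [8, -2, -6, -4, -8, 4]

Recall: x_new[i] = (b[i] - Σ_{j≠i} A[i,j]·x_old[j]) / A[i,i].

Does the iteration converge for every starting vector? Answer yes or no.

yes

Write A = D+L+U with D = diag(43, -8, 34, -28, -32, 11).
T_J = -D⁻¹(L+U): T[1,4] = -(-2)/(-8) = -0.2500; T[1,1] = 0.
  T[0,:] = [+0.0000 -0.0930 -0.0930 -0.1163 -0.0930 -0.1395]
  T[1,:] = [+0.2500 +0.0000 +0.6250 +0.5000 -0.2500 -0.1250]
  T[2,:] = [-0.0294 -0.1765 +0.0000 -0.0294 +0.1765 +0.1176]
  T[3,:] = [+0.0357 -0.0714 -0.0714 +0.0000 +0.1429 +0.2143]
  T[4,:] = [-0.1875 -0.1875 +0.0938 -0.0312 +0.0000 +0.0312]
  T[5,:] = [-0.2727 -0.5455 -0.0909 +0.3636 -0.2727 +0.0000]
|roots of det(T-λI)|: 0.5899, 0.4166, 0.4166, 0.2434, 0.2434, 0.0777.
ρ(T) = max|λ| = 0.5899; 0.5899 < 1 ⇒ converges.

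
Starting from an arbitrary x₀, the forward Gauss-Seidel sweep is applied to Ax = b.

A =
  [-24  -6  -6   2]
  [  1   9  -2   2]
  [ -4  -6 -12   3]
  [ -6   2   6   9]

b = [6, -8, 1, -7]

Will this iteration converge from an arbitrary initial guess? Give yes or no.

yes

Write A = D+L+U with D = diag(-24, 9, -12, 9).
Gauss-Seidel: T = -(D+L)⁻¹U, row 0 first, T[0,1] = -(-6)/(-24) = -0.2500; later rows by forward substitution.
  T[0,:] = [+0.0000  -0.2500  -0.2500  +0.0833]
  T[1,:] = [+0.0000  +0.0278  +0.2500  -0.2315]
  T[2,:] = [+0.0000  +0.0694  -0.0417  +0.3380]
  T[3,:] = [+0.0000  -0.2191  -0.1944  -0.1183]
moduli |λ_i(T)| = 0.2681, 0.1858, 0.1858, 0.0000.
spectral radius ρ = 0.2681; 0.2681 < 1, so it converges for any x₀.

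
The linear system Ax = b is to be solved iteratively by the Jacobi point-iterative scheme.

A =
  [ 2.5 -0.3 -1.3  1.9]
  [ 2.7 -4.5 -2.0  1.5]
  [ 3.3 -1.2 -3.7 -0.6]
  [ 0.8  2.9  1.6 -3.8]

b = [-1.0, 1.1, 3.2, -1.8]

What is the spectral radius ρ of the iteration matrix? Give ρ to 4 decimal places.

1.2111

Write A = D+L+U with D = diag(2.5, -4.5, -3.7, -3.8).
Jacobi: T = -D⁻¹(L+U), T[3,1] = -(2.9)/(-3.8) = +0.7632; T[3,3] = 0.
  T[0,:] = [+0.0000, +0.1200, +0.5200, -0.7600]
  T[1,:] = [+0.6000, +0.0000, -0.4444, +0.3333]
  T[2,:] = [+0.8919, -0.3243, +0.0000, -0.1622]
  T[3,:] = [+0.2105, +0.7632, +0.4211, +0.0000]
eigenvalue magnitudes: 1.2111, 0.7082, 0.7082, 0.2775.
spectral radius ρ = 1.2111; 1.2111 > 1, so it fails to converge.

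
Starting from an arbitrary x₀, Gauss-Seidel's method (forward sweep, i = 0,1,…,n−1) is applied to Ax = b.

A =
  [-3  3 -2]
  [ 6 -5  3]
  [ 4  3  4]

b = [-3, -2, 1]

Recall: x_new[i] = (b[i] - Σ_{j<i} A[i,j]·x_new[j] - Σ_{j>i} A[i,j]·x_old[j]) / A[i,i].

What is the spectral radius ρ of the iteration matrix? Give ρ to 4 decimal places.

Let D = diag(-3, -5, 4); L, U the strict triangles.
T_GS = -(D+L)⁻¹U: row 0 first, T[0,2] = -(-2)/(-3) = -0.6667; later rows by forward substitution.
  T[0,:] = [+0.0000  +1.0000  -0.6667]
  T[1,:] = [+0.0000  +1.2000  -0.2000]
  T[2,:] = [+0.0000  -1.9000  +0.8167]
eigenvalue magnitudes: 1.6539, 0.3628, 0.0000.
spectral radius ρ = 1.6539; 1.6539 > 1, so it fails to converge.

1.6539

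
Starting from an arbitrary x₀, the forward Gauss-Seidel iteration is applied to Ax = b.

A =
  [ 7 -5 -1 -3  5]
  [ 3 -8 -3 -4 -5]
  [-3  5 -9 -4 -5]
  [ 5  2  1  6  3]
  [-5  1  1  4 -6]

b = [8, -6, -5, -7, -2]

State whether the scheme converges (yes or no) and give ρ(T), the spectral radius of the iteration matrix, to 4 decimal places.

no, ρ = 1.2425

A = D + L + U where D = diag(7, -8, -9, 6, -6).
Gauss-Seidel: T = -(D+L)⁻¹U, row 0 first, T[0,1] = -(-5)/(7) = +0.7143; later rows by forward substitution.
  T[0,:] = [+0.0000  +0.7143  +0.1429  +0.4286  -0.7143]
  T[1,:] = [+0.0000  +0.2679  -0.3214  -0.3393  -0.8929]
  T[2,:] = [+0.0000  -0.0893  -0.2262  -0.7758  -0.8135]
  T[3,:] = [+0.0000  -0.6696  +0.0258  -0.1147  +0.5284]
  T[4,:] = [+0.0000  -1.0119  -0.1931  -0.6195  +0.6631]
|λ(T)| sorted: 1.2425, 0.9740, 0.2024, 0.2024, 0.0000.
ρ(T) = max|λ| = 1.2425; 1.2425 > 1, so it fails to converge.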